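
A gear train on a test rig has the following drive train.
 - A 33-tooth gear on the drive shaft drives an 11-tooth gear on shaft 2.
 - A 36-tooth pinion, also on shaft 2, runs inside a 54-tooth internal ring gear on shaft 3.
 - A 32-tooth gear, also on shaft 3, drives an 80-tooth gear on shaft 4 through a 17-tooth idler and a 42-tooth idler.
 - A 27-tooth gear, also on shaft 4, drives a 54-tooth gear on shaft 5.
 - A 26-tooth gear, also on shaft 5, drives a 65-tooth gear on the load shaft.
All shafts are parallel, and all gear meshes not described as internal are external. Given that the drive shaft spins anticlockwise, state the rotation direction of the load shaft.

the drive shaft → shaft 2: external mesh, 1 reversal → CW.
shaft 2 → shaft 3: internal mesh, same direction → CW.
shaft 3 → shaft 4: driver → idler → idler → driven is 3 external meshes, 3 reversals → CCW.
shaft 4 → shaft 5: external mesh, 1 reversal → CW.
shaft 5 → the load shaft: external mesh, 1 reversal → CCW.
6 reversals in total — an even number — so the load shaft turns the same way as the drive shaft.

anticlockwise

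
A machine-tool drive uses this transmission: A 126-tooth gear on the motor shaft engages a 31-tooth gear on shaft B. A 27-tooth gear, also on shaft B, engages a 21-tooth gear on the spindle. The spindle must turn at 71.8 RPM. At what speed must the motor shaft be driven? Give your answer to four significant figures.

13.74 RPM

Overall ratio R = 0.24603 × 0.77778 = 0.19136.
Required input speed = output speed × R = 71.8 × 0.19136 = 13.74 RPM.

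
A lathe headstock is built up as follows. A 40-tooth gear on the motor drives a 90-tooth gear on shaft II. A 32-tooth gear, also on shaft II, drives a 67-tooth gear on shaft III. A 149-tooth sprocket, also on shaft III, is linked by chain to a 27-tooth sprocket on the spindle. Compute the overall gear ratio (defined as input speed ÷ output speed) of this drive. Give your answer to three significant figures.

Each stage contributes driven/driver: gear mesh 90/40 = 2.25, gear mesh 67/32 = 2.0938, chain 27/149 = 0.18121.
Overall: 2.25 × 2.0938 × 0.18121 = 0.85366.

0.854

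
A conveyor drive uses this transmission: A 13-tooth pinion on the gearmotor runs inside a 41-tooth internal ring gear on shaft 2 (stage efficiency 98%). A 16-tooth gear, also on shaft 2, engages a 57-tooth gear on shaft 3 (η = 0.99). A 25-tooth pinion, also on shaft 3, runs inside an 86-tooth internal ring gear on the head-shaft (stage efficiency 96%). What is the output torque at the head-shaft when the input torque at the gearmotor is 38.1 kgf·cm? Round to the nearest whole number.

Internal gear: ratio = 41/13 = 3.1538; torque at shaft 2 = 38.1 × 3.1538 × 0.98 = 117.76 kgf·cm.
Gear mesh: ratio = 57/16 = 3.5625; torque at shaft 3 = 117.76 × 3.5625 × 0.99 = 415.32 kgf·cm.
Internal gear: ratio = 86/25 = 3.44; torque at the head-shaft = 415.32 × 3.44 × 0.96 = 1371.5 kgf·cm.

1372 kgf·cm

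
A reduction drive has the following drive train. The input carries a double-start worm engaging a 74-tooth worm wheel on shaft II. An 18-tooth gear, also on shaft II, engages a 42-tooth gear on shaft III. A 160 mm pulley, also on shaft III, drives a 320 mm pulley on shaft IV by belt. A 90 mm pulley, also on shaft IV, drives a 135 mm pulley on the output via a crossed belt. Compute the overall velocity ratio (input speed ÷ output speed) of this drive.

Each stage contributes driven/driver: worm 74/2 = 37, gear mesh 42/18 = 2.3333, belt 320/160 = 2, belt 135/90 = 1.5.
Overall: 37 × 2.3333 × 2 × 1.5 = 259.

259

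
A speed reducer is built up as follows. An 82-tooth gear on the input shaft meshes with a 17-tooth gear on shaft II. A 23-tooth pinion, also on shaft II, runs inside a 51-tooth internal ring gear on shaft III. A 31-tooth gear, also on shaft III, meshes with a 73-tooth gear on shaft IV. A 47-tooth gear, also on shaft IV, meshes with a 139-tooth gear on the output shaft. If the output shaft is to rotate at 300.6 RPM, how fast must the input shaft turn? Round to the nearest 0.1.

Overall ratio R = 0.20732 × 2.2174 × 2.3548 × 2.9574 = 3.2015.
Required input speed = output speed × R = 300.6 × 3.2015 = 962.38 RPM.

962.4 RPM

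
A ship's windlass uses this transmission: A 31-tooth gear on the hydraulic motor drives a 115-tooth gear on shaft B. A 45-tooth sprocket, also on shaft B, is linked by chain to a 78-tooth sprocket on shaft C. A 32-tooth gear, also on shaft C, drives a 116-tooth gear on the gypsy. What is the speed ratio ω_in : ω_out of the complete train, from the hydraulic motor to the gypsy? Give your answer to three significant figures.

Each stage contributes driven/driver: gear mesh 115/31 = 3.7097, chain 78/45 = 1.7333, gear mesh 116/32 = 3.625.
Overall: 3.7097 × 1.7333 × 3.625 = 23.309.

23.3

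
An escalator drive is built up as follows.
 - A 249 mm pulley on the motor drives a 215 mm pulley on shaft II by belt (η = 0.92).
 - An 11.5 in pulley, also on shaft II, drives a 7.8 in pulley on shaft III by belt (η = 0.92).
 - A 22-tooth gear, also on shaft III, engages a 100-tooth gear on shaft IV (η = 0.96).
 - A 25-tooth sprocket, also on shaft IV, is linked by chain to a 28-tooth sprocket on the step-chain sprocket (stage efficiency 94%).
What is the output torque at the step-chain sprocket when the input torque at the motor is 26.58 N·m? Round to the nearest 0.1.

After the belt (215/249): 26.58 × 0.86345 × 0.92 = 21.115 N·m
After the belt (7.8/11.5): 21.115 × 0.67826 × 0.92 = 13.175 N·m
After the gear mesh (100/22): 13.175 × 4.5455 × 0.96 = 57.493 N·m
After the chain (28/25): 57.493 × 1.12 × 0.94 = 60.529 N·m

60.5 N·m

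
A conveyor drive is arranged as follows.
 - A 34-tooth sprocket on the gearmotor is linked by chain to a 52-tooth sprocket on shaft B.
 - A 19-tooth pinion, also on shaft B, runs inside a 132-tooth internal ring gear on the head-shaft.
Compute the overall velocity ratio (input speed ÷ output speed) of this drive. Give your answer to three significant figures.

10.6

Each stage contributes driven/driver: chain 52/34 = 1.5294, internal gear 132/19 = 6.9474.
Overall: 1.5294 × 6.9474 = 10.625.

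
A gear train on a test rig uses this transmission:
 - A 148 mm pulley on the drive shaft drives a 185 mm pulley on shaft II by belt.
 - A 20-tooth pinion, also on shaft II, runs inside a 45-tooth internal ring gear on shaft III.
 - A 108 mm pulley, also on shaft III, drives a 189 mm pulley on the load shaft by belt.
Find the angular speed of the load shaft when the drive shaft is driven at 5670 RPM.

1152 RPM

the drive shaft → shaft II (belt, 185/148): 5670 ÷ 1.25 = 4536 RPM
shaft II → shaft III (internal gear, 45/20): 4536 ÷ 2.25 = 2016 RPM
shaft III → the load shaft (belt, 189/108): 2016 ÷ 1.75 = 1152 RPM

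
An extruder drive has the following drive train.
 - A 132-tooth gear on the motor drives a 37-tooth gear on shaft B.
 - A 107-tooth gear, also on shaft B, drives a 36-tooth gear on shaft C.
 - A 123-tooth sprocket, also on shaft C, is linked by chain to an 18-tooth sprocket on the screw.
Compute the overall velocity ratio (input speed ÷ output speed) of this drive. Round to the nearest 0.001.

0.014

Each stage contributes driven/driver: gear mesh 37/132 = 0.2803, gear mesh 36/107 = 0.33645, chain 18/123 = 0.14634.
Overall: 0.2803 × 0.33645 × 0.14634 = 0.013801.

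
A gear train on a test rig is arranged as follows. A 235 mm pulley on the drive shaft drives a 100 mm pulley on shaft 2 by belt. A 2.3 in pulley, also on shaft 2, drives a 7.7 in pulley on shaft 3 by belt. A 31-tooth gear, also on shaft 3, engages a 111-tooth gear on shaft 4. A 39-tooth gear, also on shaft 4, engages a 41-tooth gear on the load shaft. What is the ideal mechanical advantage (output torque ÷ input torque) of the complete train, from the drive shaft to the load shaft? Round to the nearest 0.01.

Each stage contributes driven/driver: belt 100/235 = 0.42553, belt 7.7/2.3 = 3.3478, gear mesh 111/31 = 3.5806, gear mesh 41/39 = 1.0513.
Overall: 0.42553 × 3.3478 × 3.5806 × 1.0513 = 5.3626.

5.36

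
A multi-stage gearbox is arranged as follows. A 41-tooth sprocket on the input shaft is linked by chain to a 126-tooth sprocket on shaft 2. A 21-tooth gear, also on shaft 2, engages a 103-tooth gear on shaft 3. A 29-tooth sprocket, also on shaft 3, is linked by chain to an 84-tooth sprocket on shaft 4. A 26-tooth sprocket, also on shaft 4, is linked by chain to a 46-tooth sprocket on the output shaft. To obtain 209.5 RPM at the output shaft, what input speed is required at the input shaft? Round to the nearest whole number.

Overall ratio R = 3.0732 × 4.9048 × 2.8966 × 1.7692 = 77.245.
Required input speed = output speed × R = 209.5 × 77.245 = 16183 RPM.

16183 RPM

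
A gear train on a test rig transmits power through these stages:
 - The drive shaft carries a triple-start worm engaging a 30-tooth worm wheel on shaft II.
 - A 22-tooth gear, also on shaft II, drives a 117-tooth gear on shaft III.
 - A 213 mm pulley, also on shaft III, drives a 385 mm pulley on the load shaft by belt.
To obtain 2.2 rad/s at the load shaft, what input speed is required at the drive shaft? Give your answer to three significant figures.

Overall ratio R = 10 × 5.3182 × 1.8075 = 96.127.
Required input speed = output speed × R = 2.2 × 96.127 = 211.48 rad/s.

211 rad/s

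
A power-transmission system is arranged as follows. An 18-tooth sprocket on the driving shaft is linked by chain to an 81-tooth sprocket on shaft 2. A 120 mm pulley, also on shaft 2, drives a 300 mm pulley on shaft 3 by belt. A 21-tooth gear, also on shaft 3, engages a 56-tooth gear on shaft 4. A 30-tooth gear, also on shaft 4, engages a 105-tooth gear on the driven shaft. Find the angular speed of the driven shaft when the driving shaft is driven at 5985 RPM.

the driving shaft → shaft 2 (chain, 81/18): 5985 ÷ 4.5 = 1330 RPM
shaft 2 → shaft 3 (belt, 300/120): 1330 ÷ 2.5 = 532 RPM
shaft 3 → shaft 4 (gear mesh, 56/21): 532 ÷ 2.6667 = 199.5 RPM
shaft 4 → the driven shaft (gear mesh, 105/30): 199.5 ÷ 3.5 = 57 RPM

57 RPM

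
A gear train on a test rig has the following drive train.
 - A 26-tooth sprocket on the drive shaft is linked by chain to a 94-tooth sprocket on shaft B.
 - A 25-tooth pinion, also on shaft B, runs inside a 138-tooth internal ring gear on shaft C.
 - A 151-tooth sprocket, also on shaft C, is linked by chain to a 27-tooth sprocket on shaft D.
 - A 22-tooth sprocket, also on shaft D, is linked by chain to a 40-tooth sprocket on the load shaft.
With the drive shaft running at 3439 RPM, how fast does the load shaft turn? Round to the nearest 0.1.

530.0 RPM

Chain: ratio = 94/26 = 3.6154, so shaft B turns at 3439 / 3.6154 = 951.21 RPM.
Internal gear: ratio = 138/25 = 5.52, so shaft C turns at 951.21 / 5.52 = 172.32 RPM.
Chain: ratio = 27/151 = 0.17881, so shaft D turns at 172.32 / 0.17881 = 963.72 RPM.
Chain: ratio = 40/22 = 1.8182, so the load shaft turns at 963.72 / 1.8182 = 530.05 RPM.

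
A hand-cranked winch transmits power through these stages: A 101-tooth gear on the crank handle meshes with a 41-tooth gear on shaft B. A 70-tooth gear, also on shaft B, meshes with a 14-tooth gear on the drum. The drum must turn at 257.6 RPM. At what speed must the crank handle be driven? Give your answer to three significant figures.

Overall ratio R = 0.40594 × 0.2 = 0.081188.
Required input speed = output speed × R = 257.6 × 0.081188 = 20.914 RPM.

20.9 RPM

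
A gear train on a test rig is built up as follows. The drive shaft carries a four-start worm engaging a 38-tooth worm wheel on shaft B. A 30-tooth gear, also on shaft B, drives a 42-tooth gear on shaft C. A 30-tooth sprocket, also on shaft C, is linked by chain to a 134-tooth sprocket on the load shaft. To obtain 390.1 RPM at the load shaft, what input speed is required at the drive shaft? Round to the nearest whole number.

Overall ratio R = 9.5 × 1.4 × 4.4667 = 59.407.
Required input speed = output speed × R = 390.1 × 59.407 = 23175 RPM.

23175 RPM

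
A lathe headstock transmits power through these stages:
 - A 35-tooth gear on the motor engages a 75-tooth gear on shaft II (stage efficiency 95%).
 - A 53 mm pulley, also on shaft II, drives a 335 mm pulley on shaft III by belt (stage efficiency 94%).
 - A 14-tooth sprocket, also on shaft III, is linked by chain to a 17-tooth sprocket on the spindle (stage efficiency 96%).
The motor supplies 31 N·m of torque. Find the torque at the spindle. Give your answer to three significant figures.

gear mesh 75/35 = 2.1429 → τ = 31·2.1429·0.95 = 63.107 N·m
belt 335/53 = 6.3208 → τ = 63.107·6.3208·0.94 = 374.95 N·m
chain 17/14 = 1.2143 → τ = 374.95·1.2143·0.96 = 437.09 N·m

437 N·m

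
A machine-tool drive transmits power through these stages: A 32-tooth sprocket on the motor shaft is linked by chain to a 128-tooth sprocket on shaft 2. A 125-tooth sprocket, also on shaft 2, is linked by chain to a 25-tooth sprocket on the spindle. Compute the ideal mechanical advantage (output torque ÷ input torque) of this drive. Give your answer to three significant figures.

Each stage contributes driven/driver: chain 128/32 = 4, chain 25/125 = 0.2.
Overall: 4 × 0.2 = 0.8.

0.800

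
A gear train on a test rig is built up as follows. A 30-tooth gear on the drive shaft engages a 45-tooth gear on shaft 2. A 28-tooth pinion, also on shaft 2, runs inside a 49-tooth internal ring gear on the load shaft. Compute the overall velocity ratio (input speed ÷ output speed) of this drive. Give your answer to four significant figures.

Each stage contributes driven/driver: gear mesh 45/30 = 1.5, internal gear 49/28 = 1.75.
Overall: 1.5 × 1.75 = 2.625.

2.625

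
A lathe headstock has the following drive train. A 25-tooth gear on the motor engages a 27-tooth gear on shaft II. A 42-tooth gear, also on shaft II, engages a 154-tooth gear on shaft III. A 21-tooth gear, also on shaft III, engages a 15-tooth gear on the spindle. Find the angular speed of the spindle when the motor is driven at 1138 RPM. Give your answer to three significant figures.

402 RPM

Gear mesh: ratio = 27/25 = 1.08, so shaft II turns at 1138 / 1.08 = 1053.7 RPM.
Gear mesh: ratio = 154/42 = 3.6667, so shaft III turns at 1053.7 / 3.6667 = 287.37 RPM.
Gear mesh: ratio = 15/21 = 0.71429, so the spindle turns at 287.37 / 0.71429 = 402.32 RPM.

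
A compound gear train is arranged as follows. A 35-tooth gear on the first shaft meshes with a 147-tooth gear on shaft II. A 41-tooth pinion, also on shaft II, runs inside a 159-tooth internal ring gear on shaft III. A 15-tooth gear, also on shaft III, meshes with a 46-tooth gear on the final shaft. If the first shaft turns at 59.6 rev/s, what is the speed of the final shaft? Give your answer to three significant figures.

Gear mesh: ratio = 147/35 = 4.2, so shaft II turns at 59.6 / 4.2 = 14.19 rev/s.
Internal gear: ratio = 159/41 = 3.878, so shaft III turns at 14.19 / 3.878 = 3.6592 rev/s.
Gear mesh: ratio = 46/15 = 3.0667, so the final shaft turns at 3.6592 / 3.0667 = 1.1932 rev/s.

1.19 rev/s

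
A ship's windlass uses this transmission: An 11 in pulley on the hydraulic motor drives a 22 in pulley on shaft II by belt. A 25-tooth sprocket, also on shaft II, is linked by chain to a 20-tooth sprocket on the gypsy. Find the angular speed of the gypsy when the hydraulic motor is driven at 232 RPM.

Belt: ratio = 22/11 = 2, so shaft II turns at 232 / 2 = 116 RPM.
Chain: ratio = 20/25 = 0.8, so the gypsy turns at 116 / 0.8 = 145 RPM.

145 RPM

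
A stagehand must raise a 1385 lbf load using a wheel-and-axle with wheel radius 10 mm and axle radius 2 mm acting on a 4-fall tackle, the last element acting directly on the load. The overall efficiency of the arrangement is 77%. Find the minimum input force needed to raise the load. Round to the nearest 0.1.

Wheel-and-axle MA = R/r = 10/2 = 5.
Block-and-tackle MA = number of supporting rope parts = 4.
Combined ideal MA = 5 × 4 = 20.
Actual MA = 20 × 0.77 = 15.4.
Effort = load / actual MA = 1385 / 15.4 = 89.935 lbf.

89.9 lbf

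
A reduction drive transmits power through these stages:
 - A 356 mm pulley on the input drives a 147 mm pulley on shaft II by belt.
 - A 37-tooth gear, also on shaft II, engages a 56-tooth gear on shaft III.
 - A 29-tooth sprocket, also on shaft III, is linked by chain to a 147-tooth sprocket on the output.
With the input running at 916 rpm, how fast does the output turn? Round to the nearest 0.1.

289.1 rpm

Belt: ratio = 147/356 = 0.41292, so shaft II turns at 916 / 0.41292 = 2218.3 rpm.
Gear mesh: ratio = 56/37 = 1.5135, so shaft III turns at 2218.3 / 1.5135 = 1465.7 rpm.
Chain: ratio = 147/29 = 5.069, so the output turns at 1465.7 / 5.069 = 289.15 rpm.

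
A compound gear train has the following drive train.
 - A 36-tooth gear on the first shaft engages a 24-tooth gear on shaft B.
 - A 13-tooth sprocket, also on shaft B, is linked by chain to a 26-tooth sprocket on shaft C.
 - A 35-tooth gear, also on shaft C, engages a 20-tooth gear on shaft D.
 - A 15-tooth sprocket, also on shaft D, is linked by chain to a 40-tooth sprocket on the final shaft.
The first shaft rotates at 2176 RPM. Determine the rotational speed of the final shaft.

gear mesh 24/36 = 0.66667 → 2176/0.66667 = 3264 RPM
chain 26/13 = 2 → 3264/2 = 1632 RPM
gear mesh 20/35 = 0.57143 → 1632/0.57143 = 2856 RPM
chain 40/15 = 2.6667 → 2856/2.6667 = 1071 RPM

1071 RPM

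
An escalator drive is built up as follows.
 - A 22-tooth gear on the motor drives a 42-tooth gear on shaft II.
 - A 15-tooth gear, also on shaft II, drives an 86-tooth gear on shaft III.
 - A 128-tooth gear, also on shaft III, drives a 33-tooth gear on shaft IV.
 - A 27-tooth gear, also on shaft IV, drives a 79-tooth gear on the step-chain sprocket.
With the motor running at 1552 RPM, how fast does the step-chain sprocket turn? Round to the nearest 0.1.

gear mesh 42/22 = 1.9091 → 1552/1.9091 = 812.95 RPM
gear mesh 86/15 = 5.7333 → 812.95/5.7333 = 141.79 RPM
gear mesh 33/128 = 0.25781 → 141.79/0.25781 = 549.99 RPM
gear mesh 79/27 = 2.9259 → 549.99/2.9259 = 187.97 RPM

188.0 RPM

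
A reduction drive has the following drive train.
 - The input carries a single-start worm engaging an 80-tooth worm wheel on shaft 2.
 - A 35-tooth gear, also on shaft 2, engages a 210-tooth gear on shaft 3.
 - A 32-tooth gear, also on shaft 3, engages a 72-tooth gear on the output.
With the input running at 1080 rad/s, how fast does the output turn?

1 rad/s

Worm: ratio = 80/1 = 80, so shaft 2 turns at 1080 / 80 = 13.5 rad/s.
Gear mesh: ratio = 210/35 = 6, so shaft 3 turns at 13.5 / 6 = 2.25 rad/s.
Gear mesh: ratio = 72/32 = 2.25, so the output turns at 2.25 / 2.25 = 1 rad/s.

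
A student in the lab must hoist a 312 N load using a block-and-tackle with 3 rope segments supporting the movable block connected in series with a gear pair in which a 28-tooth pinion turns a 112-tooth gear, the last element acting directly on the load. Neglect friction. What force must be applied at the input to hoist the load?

Block-and-tackle MA = number of supporting rope parts = 3.
Gear pair MA = 112/28 = 4.
Combined ideal MA = 3 × 4 = 12.
Effort = load / MA = 312 / 12 = 26 N.

26 N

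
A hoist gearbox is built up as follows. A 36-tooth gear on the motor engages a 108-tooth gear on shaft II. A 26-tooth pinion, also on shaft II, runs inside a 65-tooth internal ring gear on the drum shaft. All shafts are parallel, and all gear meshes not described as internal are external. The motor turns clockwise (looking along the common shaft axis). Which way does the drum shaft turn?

anticlockwise

the motor → shaft II: external mesh, 1 reversal → CCW.
shaft II → the drum shaft: internal mesh, same direction → CCW.
1 reversal in total — an odd number — so the drum shaft turns opposite to the motor.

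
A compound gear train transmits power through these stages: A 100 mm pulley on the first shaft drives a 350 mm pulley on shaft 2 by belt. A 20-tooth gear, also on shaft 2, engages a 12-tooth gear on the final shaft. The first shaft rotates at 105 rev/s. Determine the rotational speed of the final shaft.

50 rev/s

belt 350/100 = 3.5 → 105/3.5 = 30 rev/s
gear mesh 12/20 = 0.6 → 30/0.6 = 50 rev/s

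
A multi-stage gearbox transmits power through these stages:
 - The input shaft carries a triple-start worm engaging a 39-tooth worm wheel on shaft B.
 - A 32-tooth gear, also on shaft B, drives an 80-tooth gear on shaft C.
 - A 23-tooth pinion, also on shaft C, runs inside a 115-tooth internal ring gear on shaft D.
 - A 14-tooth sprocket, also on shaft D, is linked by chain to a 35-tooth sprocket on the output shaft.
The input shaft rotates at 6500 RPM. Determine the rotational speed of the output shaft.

the input shaft → shaft B (worm, 39/3): 6500 ÷ 13 = 500 RPM
shaft B → shaft C (gear mesh, 80/32): 500 ÷ 2.5 = 200 RPM
shaft C → shaft D (internal gear, 115/23): 200 ÷ 5 = 40 RPM
shaft D → the output shaft (chain, 35/14): 40 ÷ 2.5 = 16 RPM

16 RPM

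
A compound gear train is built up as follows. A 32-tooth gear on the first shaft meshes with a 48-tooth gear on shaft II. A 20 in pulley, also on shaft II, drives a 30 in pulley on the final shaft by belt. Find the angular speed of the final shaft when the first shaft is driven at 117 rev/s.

52 rev/s

the first shaft → shaft II (gear mesh, 48/32): 117 ÷ 1.5 = 78 rev/s
shaft II → the final shaft (belt, 30/20): 78 ÷ 1.5 = 52 rev/s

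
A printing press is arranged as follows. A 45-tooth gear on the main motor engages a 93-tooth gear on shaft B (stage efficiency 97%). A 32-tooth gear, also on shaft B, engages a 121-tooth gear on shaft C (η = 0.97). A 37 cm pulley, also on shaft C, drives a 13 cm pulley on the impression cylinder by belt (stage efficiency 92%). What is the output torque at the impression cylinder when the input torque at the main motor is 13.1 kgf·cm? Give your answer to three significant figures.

Gear mesh: ratio = 93/45 = 2.0667; torque at shaft B = 13.1 × 2.0667 × 0.97 = 26.261 kgf·cm.
Gear mesh: ratio = 121/32 = 3.7812; torque at shaft C = 26.261 × 3.7812 × 0.97 = 96.321 kgf·cm.
Belt: ratio = 13/37 = 0.35135; torque at the impression cylinder = 96.321 × 0.35135 × 0.92 = 31.135 kgf·cm.

31.1 kgf·cm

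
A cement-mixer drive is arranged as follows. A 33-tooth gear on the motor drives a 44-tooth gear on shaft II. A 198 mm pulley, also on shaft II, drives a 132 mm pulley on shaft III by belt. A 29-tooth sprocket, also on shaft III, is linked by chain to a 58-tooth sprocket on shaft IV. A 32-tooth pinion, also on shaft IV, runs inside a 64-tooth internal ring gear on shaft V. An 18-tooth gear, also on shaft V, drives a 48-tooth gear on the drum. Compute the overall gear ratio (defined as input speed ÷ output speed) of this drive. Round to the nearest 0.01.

Each stage contributes driven/driver: gear mesh 44/33 = 1.3333, belt 132/198 = 0.66667, chain 58/29 = 2, internal gear 64/32 = 2, gear mesh 48/18 = 2.6667.
Overall: 1.3333 × 0.66667 × 2 × 2 × 2.6667 = 9.4815.

9.48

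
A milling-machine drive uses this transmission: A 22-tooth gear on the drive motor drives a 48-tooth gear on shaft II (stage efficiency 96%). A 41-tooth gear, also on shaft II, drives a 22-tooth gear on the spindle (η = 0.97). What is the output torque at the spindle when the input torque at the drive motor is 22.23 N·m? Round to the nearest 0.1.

Gear mesh: ratio = 48/22 = 2.1818; torque at shaft II = 22.23 × 2.1818 × 0.96 = 46.562 N·m.
Gear mesh: ratio = 22/41 = 0.53659; torque at the spindle = 46.562 × 0.53659 × 0.97 = 24.235 N·m.

24.2 N·m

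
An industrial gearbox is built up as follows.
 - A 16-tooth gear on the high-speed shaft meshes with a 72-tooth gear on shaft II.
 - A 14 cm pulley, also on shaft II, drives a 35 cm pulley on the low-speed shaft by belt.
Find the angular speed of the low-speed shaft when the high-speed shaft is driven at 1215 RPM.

gear mesh 72/16 = 4.5 → 1215/4.5 = 270 RPM
belt 35/14 = 2.5 → 270/2.5 = 108 RPM

108 RPM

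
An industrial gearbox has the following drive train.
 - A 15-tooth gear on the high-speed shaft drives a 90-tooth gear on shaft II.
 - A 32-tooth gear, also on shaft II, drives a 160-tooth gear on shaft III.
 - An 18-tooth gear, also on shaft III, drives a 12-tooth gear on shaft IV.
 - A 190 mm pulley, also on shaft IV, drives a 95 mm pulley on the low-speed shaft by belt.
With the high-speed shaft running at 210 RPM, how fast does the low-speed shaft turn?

21 RPM

the high-speed shaft → shaft II (gear mesh, 90/15): 210 ÷ 6 = 35 RPM
shaft II → shaft III (gear mesh, 160/32): 35 ÷ 5 = 7 RPM
shaft III → shaft IV (gear mesh, 12/18): 7 ÷ 0.66667 = 10.5 RPM
shaft IV → the low-speed shaft (belt, 95/190): 10.5 ÷ 0.5 = 21 RPM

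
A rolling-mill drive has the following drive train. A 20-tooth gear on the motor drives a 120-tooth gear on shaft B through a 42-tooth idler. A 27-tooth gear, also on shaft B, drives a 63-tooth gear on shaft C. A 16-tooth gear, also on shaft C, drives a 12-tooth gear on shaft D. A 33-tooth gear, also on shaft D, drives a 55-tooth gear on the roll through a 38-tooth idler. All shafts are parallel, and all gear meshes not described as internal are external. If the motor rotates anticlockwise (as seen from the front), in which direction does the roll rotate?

anticlockwise

the motor → shaft B: driver → idler → driven is 2 external meshes, 2 reversals → CCW.
shaft B → shaft C: external mesh, 1 reversal → CW.
shaft C → shaft D: external mesh, 1 reversal → CCW.
shaft D → the roll: driver → idler → driven is 2 external meshes, 2 reversals → CCW.
6 reversals in total — an even number — so the roll turns the same way as the motor.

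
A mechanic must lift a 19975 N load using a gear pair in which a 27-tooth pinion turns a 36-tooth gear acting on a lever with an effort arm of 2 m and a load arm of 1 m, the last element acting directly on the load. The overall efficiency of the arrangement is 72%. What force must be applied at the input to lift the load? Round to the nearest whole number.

10404 N

Gear pair MA = 36/27 = 1.3333.
Lever MA = effort arm / load arm = 2/1 = 2.
Combined ideal MA = 1.3333 × 2 = 2.6667.
Actual MA = 2.6667 × 0.72 = 1.92.
Effort = load / actual MA = 19975 / 1.92 = 10404 N.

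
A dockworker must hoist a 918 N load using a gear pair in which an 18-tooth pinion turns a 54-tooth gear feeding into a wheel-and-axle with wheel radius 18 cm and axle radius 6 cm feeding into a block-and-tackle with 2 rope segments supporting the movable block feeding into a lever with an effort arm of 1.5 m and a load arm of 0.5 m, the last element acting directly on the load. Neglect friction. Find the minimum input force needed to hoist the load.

17 N

Gear pair MA = 54/18 = 3.
Wheel-and-axle MA = R/r = 18/6 = 3.
Block-and-tackle MA = number of supporting rope parts = 2.
Lever MA = effort arm / load arm = 1.5/0.5 = 3.
Combined ideal MA = 3 × 3 × 2 × 3 = 54.
Effort = load / MA = 918 / 54 = 17 N.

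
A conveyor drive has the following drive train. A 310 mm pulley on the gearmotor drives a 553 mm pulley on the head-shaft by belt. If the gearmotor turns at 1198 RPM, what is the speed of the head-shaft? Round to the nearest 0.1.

671.6 RPM

Belt: ratio = 553/310 = 1.7839, so the head-shaft turns at 1198 / 1.7839 = 671.57 RPM.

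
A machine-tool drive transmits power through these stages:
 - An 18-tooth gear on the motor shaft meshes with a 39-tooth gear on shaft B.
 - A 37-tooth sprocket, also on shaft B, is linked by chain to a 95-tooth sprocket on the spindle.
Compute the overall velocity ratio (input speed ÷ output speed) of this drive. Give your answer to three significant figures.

5.56

Each stage contributes driven/driver: gear mesh 39/18 = 2.1667, chain 95/37 = 2.5676.
Overall: 2.1667 × 2.5676 = 5.5631.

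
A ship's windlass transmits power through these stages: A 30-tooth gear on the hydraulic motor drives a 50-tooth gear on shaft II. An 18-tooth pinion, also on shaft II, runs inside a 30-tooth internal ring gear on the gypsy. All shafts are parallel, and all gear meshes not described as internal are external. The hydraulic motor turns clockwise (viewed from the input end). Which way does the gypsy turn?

counterclockwise

the hydraulic motor → shaft II: external mesh, 1 reversal → CCW.
shaft II → the gypsy: internal mesh, same direction → CCW.
1 reversal in total — an odd number — so the gypsy turns opposite to the hydraulic motor.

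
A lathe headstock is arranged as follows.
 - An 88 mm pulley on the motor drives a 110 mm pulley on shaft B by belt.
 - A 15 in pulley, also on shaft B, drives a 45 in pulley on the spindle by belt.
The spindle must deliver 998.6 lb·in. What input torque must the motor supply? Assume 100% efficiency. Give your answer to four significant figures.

Overall ratio R = 1.25 × 3 = 3.75.
Input torque = output torque / R = 998.6 / 3.75 = 266.29 lb·in.

266.3 lb·in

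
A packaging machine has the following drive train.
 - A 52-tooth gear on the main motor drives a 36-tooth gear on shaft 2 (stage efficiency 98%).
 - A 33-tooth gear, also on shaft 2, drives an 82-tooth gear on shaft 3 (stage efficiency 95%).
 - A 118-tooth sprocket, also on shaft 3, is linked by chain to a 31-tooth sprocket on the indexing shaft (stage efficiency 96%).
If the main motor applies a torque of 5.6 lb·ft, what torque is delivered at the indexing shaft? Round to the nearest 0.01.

2.26 lb·ft

Gear mesh: ratio = 36/52 = 0.69231; torque at shaft 2 = 5.6 × 0.69231 × 0.98 = 3.7994 lb·ft.
Gear mesh: ratio = 82/33 = 2.4848; torque at shaft 3 = 3.7994 × 2.4848 × 0.95 = 8.9689 lb·ft.
Chain: ratio = 31/118 = 0.26271; torque at the indexing shaft = 8.9689 × 0.26271 × 0.96 = 2.262 lb·ft.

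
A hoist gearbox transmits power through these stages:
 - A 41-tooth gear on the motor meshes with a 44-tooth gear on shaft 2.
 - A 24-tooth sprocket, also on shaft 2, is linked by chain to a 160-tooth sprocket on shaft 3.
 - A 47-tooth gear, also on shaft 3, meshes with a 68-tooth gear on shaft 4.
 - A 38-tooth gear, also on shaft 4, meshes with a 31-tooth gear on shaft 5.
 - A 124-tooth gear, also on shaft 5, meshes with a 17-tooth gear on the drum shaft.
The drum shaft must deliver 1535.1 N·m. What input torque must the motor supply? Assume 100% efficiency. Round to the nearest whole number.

Overall ratio R = 1.0732 × 6.6667 × 1.4468 × 0.81579 × 0.1371 = 1.1577.
Input torque = output torque / R = 1535.1 / 1.1577 = 1326 N·m.

1326 N·m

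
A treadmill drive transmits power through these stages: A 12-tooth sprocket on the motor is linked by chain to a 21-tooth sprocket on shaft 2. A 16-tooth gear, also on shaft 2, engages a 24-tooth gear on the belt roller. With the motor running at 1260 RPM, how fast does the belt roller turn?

480 RPM

Chain: ratio = 21/12 = 1.75, so shaft 2 turns at 1260 / 1.75 = 720 RPM.
Gear mesh: ratio = 24/16 = 1.5, so the belt roller turns at 720 / 1.5 = 480 RPM.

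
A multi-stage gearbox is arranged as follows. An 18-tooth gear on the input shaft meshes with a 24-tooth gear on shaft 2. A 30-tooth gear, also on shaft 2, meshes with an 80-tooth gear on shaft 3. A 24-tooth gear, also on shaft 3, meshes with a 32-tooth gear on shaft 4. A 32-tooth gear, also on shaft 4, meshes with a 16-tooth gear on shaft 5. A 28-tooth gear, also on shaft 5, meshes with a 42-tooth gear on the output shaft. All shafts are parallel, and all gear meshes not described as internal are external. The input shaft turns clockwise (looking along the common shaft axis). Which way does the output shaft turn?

the input shaft → shaft 2: external mesh, 1 reversal → CCW.
shaft 2 → shaft 3: external mesh, 1 reversal → CW.
shaft 3 → shaft 4: external mesh, 1 reversal → CCW.
shaft 4 → shaft 5: external mesh, 1 reversal → CW.
shaft 5 → the output shaft: external mesh, 1 reversal → CCW.
5 reversals in total — an odd number — so the output shaft turns opposite to the input shaft.

counterclockwise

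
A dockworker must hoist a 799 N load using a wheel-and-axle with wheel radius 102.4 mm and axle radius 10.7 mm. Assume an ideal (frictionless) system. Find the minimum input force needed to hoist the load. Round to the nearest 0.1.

Wheel-and-axle MA = R/r = 102.4/10.7 = 9.5701.
Effort = load / MA = 799 / 9.5701 = 83.489 N.

83.5 N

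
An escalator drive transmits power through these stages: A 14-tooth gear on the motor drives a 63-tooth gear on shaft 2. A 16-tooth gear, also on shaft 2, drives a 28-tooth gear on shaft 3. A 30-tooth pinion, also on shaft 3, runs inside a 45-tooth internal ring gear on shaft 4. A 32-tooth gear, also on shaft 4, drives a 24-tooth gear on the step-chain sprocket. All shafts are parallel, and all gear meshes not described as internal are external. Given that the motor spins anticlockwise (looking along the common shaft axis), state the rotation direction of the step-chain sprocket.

the motor → shaft 2: external mesh, 1 reversal → CW.
shaft 2 → shaft 3: external mesh, 1 reversal → CCW.
shaft 3 → shaft 4: internal mesh, same direction → CCW.
shaft 4 → the step-chain sprocket: external mesh, 1 reversal → CW.
3 reversals in total — an odd number — so the step-chain sprocket turns opposite to the motor.

clockwise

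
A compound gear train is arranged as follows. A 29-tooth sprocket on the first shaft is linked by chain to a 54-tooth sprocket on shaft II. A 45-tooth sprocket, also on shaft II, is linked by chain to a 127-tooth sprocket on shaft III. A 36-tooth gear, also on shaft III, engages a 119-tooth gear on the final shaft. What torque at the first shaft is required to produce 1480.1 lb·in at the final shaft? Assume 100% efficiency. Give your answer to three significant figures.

85.2 lb·in

Overall ratio R = 1.8621 × 2.8222 × 3.3056 = 17.371.
Input torque = output torque / R = 1480.1 / 17.371 = 85.204 lb·in.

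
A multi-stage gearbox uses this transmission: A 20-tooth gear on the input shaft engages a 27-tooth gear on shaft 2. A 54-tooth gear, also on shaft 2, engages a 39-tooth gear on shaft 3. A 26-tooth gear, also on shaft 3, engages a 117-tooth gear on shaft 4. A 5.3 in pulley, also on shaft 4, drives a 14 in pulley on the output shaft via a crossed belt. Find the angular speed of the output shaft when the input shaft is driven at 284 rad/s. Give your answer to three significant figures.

gear mesh 27/20 = 1.35 → 284/1.35 = 210.37 rad/s
gear mesh 39/54 = 0.72222 → 210.37/0.72222 = 291.28 rad/s
gear mesh 117/26 = 4.5 → 291.28/4.5 = 64.729 rad/s
belt 14/5.3 = 2.6415 → 64.729/2.6415 = 24.505 rad/s

24.5 rad/s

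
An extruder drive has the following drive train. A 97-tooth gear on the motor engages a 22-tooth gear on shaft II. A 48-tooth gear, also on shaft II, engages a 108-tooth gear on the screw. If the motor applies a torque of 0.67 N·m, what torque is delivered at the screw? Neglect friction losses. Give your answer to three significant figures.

0.342 N·m

After the gear mesh (22/97): 0.67 × 0.2268 = 0.15196 N·m
After the gear mesh (108/48): 0.15196 × 2.25 = 0.34191 N·m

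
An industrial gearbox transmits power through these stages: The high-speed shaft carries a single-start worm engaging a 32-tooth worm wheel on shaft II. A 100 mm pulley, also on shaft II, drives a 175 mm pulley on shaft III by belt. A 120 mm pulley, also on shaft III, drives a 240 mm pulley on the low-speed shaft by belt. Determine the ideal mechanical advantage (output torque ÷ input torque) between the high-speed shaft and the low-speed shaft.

Each stage contributes driven/driver: worm 32/1 = 32, belt 175/100 = 1.75, belt 240/120 = 2.
Overall: 32 × 1.75 × 2 = 112.

112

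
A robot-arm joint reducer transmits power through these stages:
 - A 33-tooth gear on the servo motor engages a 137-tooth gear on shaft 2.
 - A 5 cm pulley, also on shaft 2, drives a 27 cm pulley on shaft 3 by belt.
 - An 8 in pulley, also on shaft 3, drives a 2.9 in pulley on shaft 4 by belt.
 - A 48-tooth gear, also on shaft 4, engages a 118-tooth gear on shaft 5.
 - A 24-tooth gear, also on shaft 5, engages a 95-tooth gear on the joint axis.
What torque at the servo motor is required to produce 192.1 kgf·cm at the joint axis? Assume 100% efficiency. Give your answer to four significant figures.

Overall ratio R = 4.1515 × 5.4 × 0.3625 × 2.4583 × 3.9583 = 79.079.
Input torque = output torque / R = 192.1 / 79.079 = 2.4292 kgf·cm.

2.429 kgf·cm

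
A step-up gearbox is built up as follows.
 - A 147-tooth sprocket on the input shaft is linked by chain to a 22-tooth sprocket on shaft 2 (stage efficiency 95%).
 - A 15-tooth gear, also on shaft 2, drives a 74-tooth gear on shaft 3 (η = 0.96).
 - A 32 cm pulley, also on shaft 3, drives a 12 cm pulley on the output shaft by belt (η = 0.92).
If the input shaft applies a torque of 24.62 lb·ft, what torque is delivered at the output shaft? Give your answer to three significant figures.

chain 22/147 = 0.14966 → τ = 24.62·0.14966·0.95 = 3.5004 lb·ft
gear mesh 74/15 = 4.9333 → τ = 3.5004·4.9333·0.96 = 16.578 lb·ft
belt 12/32 = 0.375 → τ = 16.578·0.375·0.92 = 5.7194 lb·ft

5.72 lb·ft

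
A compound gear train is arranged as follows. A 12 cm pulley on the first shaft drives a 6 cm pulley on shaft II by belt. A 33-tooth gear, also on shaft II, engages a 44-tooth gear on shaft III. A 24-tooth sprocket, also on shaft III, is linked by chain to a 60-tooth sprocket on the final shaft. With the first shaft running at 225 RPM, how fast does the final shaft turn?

belt 6/12 = 0.5 → 225/0.5 = 450 RPM
gear mesh 44/33 = 1.3333 → 450/1.3333 = 337.5 RPM
chain 60/24 = 2.5 → 337.5/2.5 = 135 RPM

135 RPM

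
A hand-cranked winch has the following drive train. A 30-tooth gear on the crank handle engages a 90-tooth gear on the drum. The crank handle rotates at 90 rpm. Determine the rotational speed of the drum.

the crank handle → the drum (gear mesh, 90/30): 90 ÷ 3 = 30 rpm

30 rpm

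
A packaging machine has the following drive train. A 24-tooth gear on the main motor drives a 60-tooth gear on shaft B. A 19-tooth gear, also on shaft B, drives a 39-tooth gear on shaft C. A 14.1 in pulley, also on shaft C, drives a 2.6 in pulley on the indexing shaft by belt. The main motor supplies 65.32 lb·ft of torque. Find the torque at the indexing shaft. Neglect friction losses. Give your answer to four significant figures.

Gear mesh: ratio = 60/24 = 2.5; torque at shaft B = 65.32 × 2.5 = 163.3 lb·ft.
Gear mesh: ratio = 39/19 = 2.0526; torque at shaft C = 163.3 × 2.0526 = 335.19 lb·ft.
Belt: ratio = 2.6/14.1 = 0.1844; torque at the indexing shaft = 335.19 × 0.1844 = 61.809 lb·ft.

61.81 lb·ft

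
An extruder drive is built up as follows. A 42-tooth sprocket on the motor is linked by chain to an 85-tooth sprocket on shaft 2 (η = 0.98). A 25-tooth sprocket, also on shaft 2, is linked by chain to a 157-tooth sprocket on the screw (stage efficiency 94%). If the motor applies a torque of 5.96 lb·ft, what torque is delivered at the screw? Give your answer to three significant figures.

chain 85/42 = 2.0238 → τ = 5.96·2.0238·0.98 = 11.821 lb·ft
chain 157/25 = 6.28 → τ = 11.821·6.28·0.94 = 69.78 lb·ft

69.8 lb·ft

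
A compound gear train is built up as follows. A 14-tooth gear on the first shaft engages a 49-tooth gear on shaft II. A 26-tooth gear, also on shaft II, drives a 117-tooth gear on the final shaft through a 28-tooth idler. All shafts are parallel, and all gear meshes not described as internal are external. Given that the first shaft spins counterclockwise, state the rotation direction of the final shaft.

clockwise

the first shaft → shaft II: external mesh, 1 reversal → CW.
shaft II → the final shaft: driver → idler → driven is 2 external meshes, 2 reversals → CW.
3 reversals in total — an odd number — so the final shaft turns opposite to the first shaft.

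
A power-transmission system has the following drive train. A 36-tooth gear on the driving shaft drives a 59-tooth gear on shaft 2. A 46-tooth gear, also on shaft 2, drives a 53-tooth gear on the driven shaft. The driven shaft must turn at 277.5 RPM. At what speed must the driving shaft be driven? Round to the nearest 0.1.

Overall ratio R = 1.6389 × 1.1522 = 1.8883.
Required input speed = output speed × R = 277.5 × 1.8883 = 524 RPM.

524.0 RPM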